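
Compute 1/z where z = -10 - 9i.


|z|^2 = 100+81 = 181
1/z = (-10 + 9i)/181

1/z = -0.0552 + 0.0497i


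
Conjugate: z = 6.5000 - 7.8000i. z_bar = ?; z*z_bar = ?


z_bar = 6.5000 + 7.8000i
z*z_bar = 6.5^2 + (-7.8)^2 = 42.25 + 60.84 = 103.09

z_bar = 6.5000 + 7.8000i, z*z_bar = 103.09


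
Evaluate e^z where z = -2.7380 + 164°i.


e^-2.7380 = 0.0647
cos(164°) = -0.9613
sin(164°) = 0.2756
Real = 0.0647*(-0.9613) = -0.0622
Imag = 0.0647*0.2756 = 0.0178

-0.0622 + 0.0178i


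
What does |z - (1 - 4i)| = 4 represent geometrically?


|z - z0| = r is a circle with center z0 and radius r.
Center = (1, -4), radius = 4

Circle with center (1, -4) and radius 4


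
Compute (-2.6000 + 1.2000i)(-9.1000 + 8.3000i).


Real = -2.6*(-9.1) - 1.2*8.3 = 23.66 - 9.96 = 13.7
Imag = -2.6*8.3 - (9.1)*1.2 = -21.58 - (10.92) = -32.5

13.7000 - 32.5000i


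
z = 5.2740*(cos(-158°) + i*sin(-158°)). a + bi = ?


a = 5.2740*cos(-158°) = 5.2740*(-0.927184) = -4.8900
b = 5.2740*sin(-158°) = 5.2740*(-0.37461) = -1.9757

-4.8900 - 1.9757i


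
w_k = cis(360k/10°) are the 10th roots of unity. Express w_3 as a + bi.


Angle = 360*3/10 = 108°
a = cos(108°) = -0.3090
b = sin(108°) = 0.9511

-0.3090 + 0.9511i


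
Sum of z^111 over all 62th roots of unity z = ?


The roots are w_k = w^k with w = e^(2*pi*i/62), and (w^k)^111 = (w^111)^k.
So S = 1 + u + u^2 + ... + u^(61) with u = w^111.
111 = 1*62 + 49, so 111 is not a multiple of 62: u = (w^62)^1 * w^49 = w^49 ≠ 1 (w is a primitive 62th root), while u^62 = (w^62)^111 = 1.
Geometric series: S = (1 - u^62)/(1 - u) = (1 - 1)/(1 - u) = 0

S = 0


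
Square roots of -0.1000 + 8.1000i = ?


|z| = sqrt(0.01+65.61) = 8.1006
sqrt((|z|+a)/2) = sqrt((8.1006+(-0.1))/2) = sqrt(4.0003) = 2.0001
sqrt((|z|-a)/2) = sqrt((8.1006-(-0.1))/2) = sqrt(4.1003) = 2.0249

±(2.0001 + 2.0249i) i.e. 2.0001 + 2.0249i and -2.0001 - 2.0249i


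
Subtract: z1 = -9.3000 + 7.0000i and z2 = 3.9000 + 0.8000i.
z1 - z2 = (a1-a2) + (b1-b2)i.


Real: -9.3 - 3.9 = -13.2
Imag: 7 - 0.8 = 6.2

-13.2000 + 6.2000i


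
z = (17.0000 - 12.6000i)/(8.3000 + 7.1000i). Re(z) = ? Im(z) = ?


Multiply by conjugate: (17.0000 - 12.6000i)(8.3000 - 7.1000i) / (8.3^2 + 7.1^2)
Numerator real = 17*8.3 - (12.6)*7.1 = 51.64
Numerator imag = -12.6*8.3 - 17*7.1 = -225.28
Denominator = 119.3
Re(z) = 51.64/119.3 = 0.4329
Im(z) = -225.28/119.3 = -1.8883

Re(z) = 0.4329, Im(z) = -1.8883


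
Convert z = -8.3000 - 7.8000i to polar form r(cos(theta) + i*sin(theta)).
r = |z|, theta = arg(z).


r = sqrt(68.89+60.84) = sqrt(129.73) = 11.3899
theta = atan2(-7.8, -8.3) = -136.7788 degrees

r = 11.3899, theta = -136.7788 degrees


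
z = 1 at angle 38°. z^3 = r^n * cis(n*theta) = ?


r^3 = 1^3 = 1
n*theta = 3*38° = 114° = 114° (mod 360)
a = 1*cos(114°) = -0.4067
b = 1*sin(114°) = 0.9135

1 cis(114°) = -0.4067 + 0.9135i


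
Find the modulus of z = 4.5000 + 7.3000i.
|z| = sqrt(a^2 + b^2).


|z| = sqrt(4.5^2 + 7.3^2) = sqrt(20.25 + 53.29) = sqrt(73.54) = 8.5755

|z| = 8.5755


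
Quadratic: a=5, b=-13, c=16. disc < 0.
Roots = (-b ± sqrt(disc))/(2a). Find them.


disc = (-13)^2 - 4*5*16 = 169 - 320 = -151
sqrt(|disc|) = sqrt(151) = 12.2882
Real part = 13/(2*5) = 1.3000
Imag part = 12.2882/(2*5) = 1.2288

1.3000 ± 1.2288i


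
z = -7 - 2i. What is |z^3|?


|z| = sqrt(49+4) = sqrt(53) = 7.2801
|z^3| = |z|^3 = (sqrt(53))^3 = 53*sqrt(53)

|z^3| = 53*sqrt(53) ≈ 385.8458


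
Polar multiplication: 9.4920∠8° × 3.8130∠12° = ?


r = 9.4920 * 3.8130 = 36.1930
theta = 8° + 12° = 20° = 20° (mod 360)

36.1930 cis(20°)


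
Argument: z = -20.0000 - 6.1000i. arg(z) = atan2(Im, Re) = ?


Re = -20, Im = -6.1
arg = atan2(-6.1, -20) = -163.0383 degrees

arg(z) = -163.0383 degrees


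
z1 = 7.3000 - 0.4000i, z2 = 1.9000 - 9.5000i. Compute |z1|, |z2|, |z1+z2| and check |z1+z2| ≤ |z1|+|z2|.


|z1| = sqrt(7.3^2 + (-0.4)^2) = sqrt(53.45) = 7.3110
|z2| = sqrt(1.9^2 + (-9.5)^2) = sqrt(93.86) = 9.6881
z1+z2 = 9.2000 - 9.9000i
|z1+z2| = sqrt(182.65) = 13.5148
|z1|+|z2| = 7.3110 + 9.6881 = 16.9991

|z1+z2| = 13.5148 ≤ |z1|+|z2| = 16.9991 (verified)


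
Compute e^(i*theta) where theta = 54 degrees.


cos(54°) = 0.5878
sin(54°) = 0.8090

e^(i*54°) = 0.5878 + 0.8090i


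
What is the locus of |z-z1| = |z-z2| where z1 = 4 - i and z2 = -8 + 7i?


Equal distances means the locus is the perpendicular bisector of z1 and z2.
Midpoint = ((4+(-8))/2, (-1+7)/2) = (-2.0000, 3.0000)

Perpendicular bisector through (-2.0000, 3.0000)


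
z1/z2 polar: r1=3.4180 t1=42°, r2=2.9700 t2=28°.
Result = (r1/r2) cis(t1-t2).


r = 3.4180 / 2.9700 = 1.1508
theta = 42° - 28° = 14° = 14° (mod 360)

1.1508 cis(14°)


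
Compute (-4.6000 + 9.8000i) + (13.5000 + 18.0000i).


Real: -4.6 + 13.5 = 8.9
Imag: 9.8 + 18 = 27.8

8.9000 + 27.8000i


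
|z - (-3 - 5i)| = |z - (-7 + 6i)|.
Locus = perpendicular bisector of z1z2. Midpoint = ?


Equal distances means the locus is the perpendicular bisector of z1 and z2.
Midpoint = ((-3+(-7))/2, (-5+6)/2) = (-5.0000, 0.5000)

Perpendicular bisector through (-5.0000, 0.5000)


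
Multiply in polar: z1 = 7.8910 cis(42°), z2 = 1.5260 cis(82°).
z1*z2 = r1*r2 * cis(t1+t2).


r = 7.8910 * 1.5260 = 12.0417
theta = 42° + 82° = 124° = 124° (mod 360)

12.0417 cis(124°)


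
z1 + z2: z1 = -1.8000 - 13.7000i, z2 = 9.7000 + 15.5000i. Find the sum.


Real: -1.8 + 9.7 = 7.9
Imag: -13.7 + 15.5 = 1.8

7.9000 + 1.8000i


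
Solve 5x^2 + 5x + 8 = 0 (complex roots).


disc = 5^2 - 4*5*8 = 25 - 160 = -135
sqrt(|disc|) = sqrt(135) = 11.6190
Real part = -5/(2*5) = -0.5000
Imag part = 11.6190/(2*5) = 1.1619

-0.5000 ± 1.1619i


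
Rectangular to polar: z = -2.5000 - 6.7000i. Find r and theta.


r = sqrt(6.25+44.89) = sqrt(51.14) = 7.1512
theta = atan2(-6.7, -2.5) = -110.4623 degrees

r = 7.1512, theta = -110.4623 degrees


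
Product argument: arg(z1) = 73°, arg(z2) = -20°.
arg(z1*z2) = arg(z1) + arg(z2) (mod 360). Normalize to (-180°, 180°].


arg(z1*z2) = 73° - 20° = 53°
Normalized to (-180°, 180°]: 53°

53°


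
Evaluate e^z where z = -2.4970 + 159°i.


e^-2.4970 = 0.08233
cos(159°) = -0.9336
sin(159°) = 0.3584
Real = 0.08233*(-0.9336) = -0.0769
Imag = 0.08233*0.3584 = 0.0295

-0.0769 + 0.0295i


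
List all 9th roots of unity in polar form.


The 9th roots of unity are cis(360k/9°) for k=0..8
Angle step = 360/9 = 40°
Primitive root: cis(40°)
Primitive root = 0.7660 + 0.6428i

9 roots at angles: 0°, 40°, 80°, 120°, 160°, 200°, 240°, 280°, 320°


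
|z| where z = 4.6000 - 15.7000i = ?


|z| = sqrt(4.6^2 + (-15.7)^2) = sqrt(21.16 + 246.49) = sqrt(267.65) = 16.3600

|z| = 16.3600


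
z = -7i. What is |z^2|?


|z| = sqrt(0+49) = sqrt(49) = 7
|z^2| = |z|^2 = 7^2 = 49

|z^2| = 49


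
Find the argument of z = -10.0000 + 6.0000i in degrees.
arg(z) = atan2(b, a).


Re = -10, Im = 6
arg = atan2(6, -10) = 149.0362 degrees

arg(z) = 149.0362 degrees


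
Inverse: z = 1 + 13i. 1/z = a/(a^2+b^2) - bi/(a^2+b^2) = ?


|z|^2 = 1+169 = 170
1/z = (1 - 13i)/170

1/z = 0.0059 - 0.0765i


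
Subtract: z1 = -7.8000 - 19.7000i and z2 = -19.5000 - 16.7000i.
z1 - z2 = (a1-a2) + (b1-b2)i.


Real: -7.8 + 19.5 = 11.7
Imag: -19.7 + 16.7 = -3

11.7000 - 3.0000i


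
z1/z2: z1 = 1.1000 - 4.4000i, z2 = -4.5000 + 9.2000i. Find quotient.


Conjugate of z2 = -4.5000 - 9.2000i
Numerator: (1.1000 - 4.4000i)(-4.5000 - 9.2000i) = -45.4300 + 9.6800i
Denominator: (-4.5)^2 + 9.2^2 = 104.89
Result = (-45.4300 + 9.6800i)/104.89

-0.4331 + 0.0923i


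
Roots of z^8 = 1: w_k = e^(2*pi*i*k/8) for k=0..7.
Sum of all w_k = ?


The sum of all 8th roots of unity is 0.
Geometric series: (1 - w^8)/(1 - w) = (1-1)/(1-w) = 0 since w^8 = 1, w ≠ 1.
Alternatively: coefficient of z^7 in z^8 - 1 is 0.

0


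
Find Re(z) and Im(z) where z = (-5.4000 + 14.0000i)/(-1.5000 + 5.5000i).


Multiply by conjugate: (-5.4000 + 14.0000i)(-1.5000 - 5.5000i) / ((-1.5)^2 + 5.5^2)
Numerator real = -5.4*(-1.5) + 14*5.5 = 85.1
Numerator imag = 14*(-1.5) - (-5.4)*5.5 = 8.7
Denominator = 32.5
Re(z) = 85.1/32.5 = 2.6185
Im(z) = 8.7/32.5 = 0.2677

Re(z) = 2.6185, Im(z) = 0.2677


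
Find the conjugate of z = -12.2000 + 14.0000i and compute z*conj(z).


z_bar = -12.2000 - 14.0000i
z*z_bar = (-12.2)^2 + 14^2 = 148.84 + 196 = 344.84

z_bar = -12.2000 - 14.0000i, z*z_bar = 344.84


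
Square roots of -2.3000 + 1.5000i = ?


|z| = sqrt(5.29+2.25) = 2.7459
sqrt((|z|+a)/2) = sqrt((2.7459+(-2.3))/2) = sqrt(0.2230) = 0.4722
sqrt((|z|-a)/2) = sqrt((2.7459-(-2.3))/2) = sqrt(2.5230) = 1.5884

±(0.4722 + 1.5884i) i.e. 0.4722 + 1.5884i and -0.4722 - 1.5884i


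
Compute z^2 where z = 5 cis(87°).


r^2 = 5^2 = 25
n*theta = 2*87° = 174° = 174° (mod 360)
a = 25*cos(174°) = -24.8630
b = 25*sin(174°) = 2.6132

25 cis(174°) = -24.8630 + 2.6132i


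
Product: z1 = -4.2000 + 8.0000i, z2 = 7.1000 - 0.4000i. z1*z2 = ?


Real = -4.2*7.1 - 8*(-0.4) = -29.82 - (-3.2) = -26.62
Imag = -4.2*(-0.4) + 7.1*8 = 1.68 + 56.8 = 58.48

-26.6200 + 58.4800i


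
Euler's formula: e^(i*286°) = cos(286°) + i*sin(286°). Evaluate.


cos(286°) = 0.2756
sin(286°) = -0.9613

e^(i*286°) = 0.2756 - 0.9613i


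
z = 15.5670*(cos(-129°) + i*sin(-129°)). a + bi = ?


a = 15.5670*cos(-129°) = 15.5670*(-0.62932) = -9.7966
b = 15.5670*sin(-129°) = 15.5670*(-0.777146) = -12.0978

-9.7966 - 12.0978i


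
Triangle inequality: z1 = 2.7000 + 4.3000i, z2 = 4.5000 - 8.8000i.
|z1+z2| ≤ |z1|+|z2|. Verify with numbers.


|z1| = sqrt(2.7^2 + 4.3^2) = sqrt(25.78) = 5.0774
|z2| = sqrt(4.5^2 + (-8.8)^2) = sqrt(97.69) = 9.8838
z1+z2 = 7.2000 - 4.5000i
|z1+z2| = sqrt(72.09) = 8.4906
|z1|+|z2| = 5.0774 + 9.8838 = 14.9612

|z1+z2| = 8.4906 ≤ |z1|+|z2| = 14.9612 (verified)


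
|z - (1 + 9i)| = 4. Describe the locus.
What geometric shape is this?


|z - z0| = r is a circle with center z0 and radius r.
Center = (1, 9), radius = 4

Circle with center (1, 9) and radius 4


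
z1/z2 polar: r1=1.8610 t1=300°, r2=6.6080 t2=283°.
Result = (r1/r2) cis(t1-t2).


r = 1.8610 / 6.6080 = 0.2816
theta = 300° - 283° = 17° = 17° (mod 360)

0.2816 cis(17°)


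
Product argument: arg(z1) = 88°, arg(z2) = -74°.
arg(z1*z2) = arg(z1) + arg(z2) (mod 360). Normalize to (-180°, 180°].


arg(z1*z2) = 88° - 74° = 14°
Normalized to (-180°, 180°]: 14°

14°


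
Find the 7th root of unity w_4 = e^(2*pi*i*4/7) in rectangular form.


Angle = 360*4/7 = 205.7143°
a = cos(205.7143°) = -0.9010
b = sin(205.7143°) = -0.4339

-0.9010 - 0.4339i


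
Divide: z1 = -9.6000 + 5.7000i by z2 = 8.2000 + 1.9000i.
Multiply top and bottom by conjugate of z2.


Conjugate of z2 = 8.2000 - 1.9000i
Numerator: (-9.6000 + 5.7000i)(8.2000 - 1.9000i) = -67.8900 + 64.9800i
Denominator: 8.2^2 + 1.9^2 = 70.85
Result = (-67.8900 + 64.9800i)/70.85

-0.9582 + 0.9171i


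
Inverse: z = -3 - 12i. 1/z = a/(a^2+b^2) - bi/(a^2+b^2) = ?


|z|^2 = 9+144 = 153
1/z = (-3 + 12i)/153

1/z = -0.0196 + 0.0784i


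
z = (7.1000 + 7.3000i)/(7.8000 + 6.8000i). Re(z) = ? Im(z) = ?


Multiply by conjugate: (7.1000 + 7.3000i)(7.8000 - 6.8000i) / (7.8^2 + 6.8^2)
Numerator real = 7.1*7.8 + 7.3*6.8 = 105.02
Numerator imag = 7.3*7.8 - 7.1*6.8 = 8.66
Denominator = 107.08
Re(z) = 105.02/107.08 = 0.9808
Im(z) = 8.66/107.08 = 0.0809

Re(z) = 0.9808, Im(z) = 0.0809


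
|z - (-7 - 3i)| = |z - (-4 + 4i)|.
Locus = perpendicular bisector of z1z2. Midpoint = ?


Equal distances means the locus is the perpendicular bisector of z1 and z2.
Midpoint = ((-7+(-4))/2, (-3+4)/2) = (-5.5000, 0.5000)

Perpendicular bisector through (-5.5000, 0.5000)


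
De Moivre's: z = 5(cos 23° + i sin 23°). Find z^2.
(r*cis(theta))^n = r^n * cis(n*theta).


r^2 = 5^2 = 25
n*theta = 2*23° = 46° = 46° (mod 360)
a = 25*cos(46°) = 17.3665
b = 25*sin(46°) = 17.9835

25 cis(46°) = 17.3665 + 17.9835i


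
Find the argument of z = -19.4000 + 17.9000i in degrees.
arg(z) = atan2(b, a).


Re = -19.4, Im = 17.9
arg = atan2(17.9, -19.4) = 137.3029 degrees

arg(z) = 137.3029 degrees


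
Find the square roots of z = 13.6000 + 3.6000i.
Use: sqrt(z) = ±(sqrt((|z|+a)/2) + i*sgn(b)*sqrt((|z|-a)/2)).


|z| = sqrt(184.96+12.96) = 14.0684
sqrt((|z|+a)/2) = sqrt((14.0684+13.6)/2) = sqrt(13.8342) = 3.7194
sqrt((|z|-a)/2) = sqrt((14.0684-13.6)/2) = sqrt(0.2342) = 0.4839

±(3.7194 + 0.4839i) i.e. 3.7194 + 0.4839i and -3.7194 - 0.4839i


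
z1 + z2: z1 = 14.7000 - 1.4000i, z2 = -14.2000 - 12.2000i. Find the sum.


Real: 14.7 - 14.2 = 0.5
Imag: -1.4 - 12.2 = -13.6

0.5000 - 13.6000i


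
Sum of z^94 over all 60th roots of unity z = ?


The roots are w_k = w^k with w = e^(2*pi*i/60), and (w^k)^94 = (w^94)^k.
So S = 1 + u + u^2 + ... + u^(59) with u = w^94.
94 = 1*60 + 34, so 94 is not a multiple of 60: u = (w^60)^1 * w^34 = w^34 ≠ 1 (w is a primitive 60th root), while u^60 = (w^60)^94 = 1.
Geometric series: S = (1 - u^60)/(1 - u) = (1 - 1)/(1 - u) = 0

S = 0


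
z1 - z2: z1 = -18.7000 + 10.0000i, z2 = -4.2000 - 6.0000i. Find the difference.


Real: -18.7 + 4.2 = -14.5
Imag: 10 + 6 = 16

-14.5000 + 16.0000i


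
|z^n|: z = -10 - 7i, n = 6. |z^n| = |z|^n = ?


|z| = sqrt(100+49) = sqrt(149) = 12.2066
|z^6| = |z|^6 = (sqrt(149))^6 = 149^3 = 3307949

|z^6| = 3307949


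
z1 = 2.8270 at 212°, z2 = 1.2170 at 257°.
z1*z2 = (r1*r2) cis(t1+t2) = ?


r = 2.8270 * 1.2170 = 3.4405
theta = 212° + 257° = 469° = 109° (mod 360)

3.4405 cis(109°)


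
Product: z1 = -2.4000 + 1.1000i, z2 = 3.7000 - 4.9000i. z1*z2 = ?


Real = -2.4*3.7 - 1.1*(-4.9) = -8.88 - (-5.39) = -3.49
Imag = -2.4*(-4.9) + 3.7*1.1 = 11.76 + 4.07 = 15.83

-3.4900 + 15.8300i


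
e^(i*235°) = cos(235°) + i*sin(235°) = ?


cos(235°) = -0.5736
sin(235°) = -0.8192

e^(i*235°) = -0.5736 - 0.8192i


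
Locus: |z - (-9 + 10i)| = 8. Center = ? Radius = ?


|z - z0| = r is a circle with center z0 and radius r.
Center = (-9, 10), radius = 8

Circle with center (-9, 10) and radius 8


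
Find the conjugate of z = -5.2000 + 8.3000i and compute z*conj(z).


z_bar = -5.2000 - 8.3000i
z*z_bar = (-5.2)^2 + 8.3^2 = 27.04 + 68.89 = 95.93

z_bar = -5.2000 - 8.3000i, z*z_bar = 95.93


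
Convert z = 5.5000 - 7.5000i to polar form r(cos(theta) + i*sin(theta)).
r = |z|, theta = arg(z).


r = sqrt(30.25+56.25) = sqrt(86.5) = 9.3005
theta = atan2(-7.5, 5.5) = -53.7462 degrees

r = 9.3005, theta = -53.7462 degrees


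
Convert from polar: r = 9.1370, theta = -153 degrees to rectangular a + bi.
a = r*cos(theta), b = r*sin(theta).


a = 9.1370*cos(-153°) = 9.1370*(-0.891) = -8.1411
b = 9.1370*sin(-153°) = 9.1370*(-0.45399) = -4.1481

-8.1411 - 4.1481i


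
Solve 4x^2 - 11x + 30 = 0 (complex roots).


disc = (-11)^2 - 4*4*30 = 121 - 480 = -359
sqrt(|disc|) = sqrt(359) = 18.9473
Real part = 11/(2*4) = 1.3750
Imag part = 18.9473/(2*4) = 2.3684

1.3750 ± 2.3684i


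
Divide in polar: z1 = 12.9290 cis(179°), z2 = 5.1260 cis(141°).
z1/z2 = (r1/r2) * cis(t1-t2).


r = 12.9290 / 5.1260 = 2.5222
theta = 179° - 141° = 38° = 38° (mod 360)

2.5222 cis(38°)


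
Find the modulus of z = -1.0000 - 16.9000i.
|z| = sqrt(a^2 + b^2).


|z| = sqrt((-1)^2 + (-16.9)^2) = sqrt(1 + 285.61) = sqrt(286.61) = 16.9296

|z| = 16.9296


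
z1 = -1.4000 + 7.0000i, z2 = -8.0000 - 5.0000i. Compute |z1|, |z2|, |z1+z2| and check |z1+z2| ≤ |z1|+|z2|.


|z1| = sqrt((-1.4)^2 + 7^2) = sqrt(50.96) = 7.1386
|z2| = sqrt((-8)^2 + (-5)^2) = sqrt(89) = 9.4340
z1+z2 = -9.4000 + 2.0000i
|z1+z2| = sqrt(92.36) = 9.6104
|z1|+|z2| = 7.1386 + 9.4340 = 16.5726

|z1+z2| = 9.6104 ≤ |z1|+|z2| = 16.5726 (verified)


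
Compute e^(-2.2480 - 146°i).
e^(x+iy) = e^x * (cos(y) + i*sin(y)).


e^-2.2480 = 0.10561
cos(-146°) = -0.829
sin(-146°) = -0.5592
Real = 0.10561*(-0.829) = -0.0876
Imag = 0.10561*(-0.5592) = -0.0591

-0.0876 - 0.0591i


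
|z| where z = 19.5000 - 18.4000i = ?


|z| = sqrt(19.5^2 + (-18.4)^2) = sqrt(380.25 + 338.56) = sqrt(718.81) = 26.8106

|z| = 26.8106


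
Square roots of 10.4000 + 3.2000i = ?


|z| = sqrt(108.16+10.24) = 10.8812
sqrt((|z|+a)/2) = sqrt((10.8812+10.4)/2) = sqrt(10.6406) = 3.2620
sqrt((|z|-a)/2) = sqrt((10.8812-10.4)/2) = sqrt(0.2406) = 0.4905

±(3.2620 + 0.4905i) i.e. 3.2620 + 0.4905i and -3.2620 - 0.4905i


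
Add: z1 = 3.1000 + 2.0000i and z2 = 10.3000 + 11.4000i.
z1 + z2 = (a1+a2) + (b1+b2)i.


Real: 3.1 + 10.3 = 13.4
Imag: 2 + 11.4 = 13.4

13.4000 + 13.4000i


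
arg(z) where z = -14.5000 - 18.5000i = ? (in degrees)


Re = -14.5, Im = -18.5
arg = atan2(-18.5, -14.5) = -128.0888 degrees

arg(z) = -128.0888 degrees


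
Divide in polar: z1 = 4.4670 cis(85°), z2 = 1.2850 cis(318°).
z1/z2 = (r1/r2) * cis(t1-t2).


r = 4.4670 / 1.2850 = 3.4763
theta = 85° - 318° = -233° = 127° (mod 360)

3.4763 cis(127°)


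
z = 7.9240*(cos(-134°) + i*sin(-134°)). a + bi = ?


a = 7.9240*cos(-134°) = 7.9240*(-0.69466) = -5.5045
b = 7.9240*sin(-134°) = 7.9240*(-0.7193398) = -5.7000

-5.5045 - 5.7000i


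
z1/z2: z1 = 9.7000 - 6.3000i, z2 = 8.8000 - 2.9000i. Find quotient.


Conjugate of z2 = 8.8000 + 2.9000i
Numerator: (9.7000 - 6.3000i)(8.8000 + 2.9000i) = 103.6300 - 27.3100i
Denominator: 8.8^2 + (-2.9)^2 = 85.85
Result = (103.6300 - 27.3100i)/85.85

1.2071 - 0.3181i


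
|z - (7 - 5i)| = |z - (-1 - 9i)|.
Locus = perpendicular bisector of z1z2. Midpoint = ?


Equal distances means the locus is the perpendicular bisector of z1 and z2.
Midpoint = ((7+(-1))/2, (-5+(-9))/2) = (3.0000, -7.0000)

Perpendicular bisector through (3.0000, -7.0000)


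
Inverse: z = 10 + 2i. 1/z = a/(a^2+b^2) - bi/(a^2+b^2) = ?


|z|^2 = 100+4 = 104
1/z = (10 - 2i)/104

1/z = 0.0962 - 0.0192i


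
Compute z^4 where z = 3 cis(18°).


r^4 = 3^4 = 81
n*theta = 4*18° = 72° = 72° (mod 360)
a = 81*cos(72°) = 25.0304
b = 81*sin(72°) = 77.0356

81 cis(72°) = 25.0304 + 77.0356i


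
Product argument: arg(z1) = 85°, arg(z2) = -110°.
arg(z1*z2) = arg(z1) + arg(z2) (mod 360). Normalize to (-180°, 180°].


arg(z1*z2) = 85° - 110° = -25°
Normalized to (-180°, 180°]: -25°

-25°


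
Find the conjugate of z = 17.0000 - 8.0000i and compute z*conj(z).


z_bar = 17.0000 + 8.0000i
z*z_bar = 17^2 + (-8)^2 = 289 + 64 = 353

z_bar = 17.0000 + 8.0000i, z*z_bar = 353


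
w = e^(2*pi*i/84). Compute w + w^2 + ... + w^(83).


With w = e^(2*pi*i/84), all 84 of the 84th roots of unity w^0 = 1, w, ..., w^(83) sum to 0: 1 + w + ... + w^(83) = (1 - w^84)/(1 - w) = 0 since w^84 = 1, w ≠ 1.
Removing the root 1: w + w^2 + ... + w^(83) = 0 - 1 = -1

Sum = -1


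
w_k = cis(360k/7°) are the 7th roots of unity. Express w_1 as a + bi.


Angle = 360*1/7 = 51.4286°
a = cos(51.4286°) = 0.6235
b = sin(51.4286°) = 0.7818

0.6235 + 0.7818i


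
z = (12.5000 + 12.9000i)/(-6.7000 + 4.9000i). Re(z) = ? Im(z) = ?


Multiply by conjugate: (12.5000 + 12.9000i)(-6.7000 - 4.9000i) / ((-6.7)^2 + 4.9^2)
Numerator real = 12.5*(-6.7) + 12.9*4.9 = -20.54
Numerator imag = 12.9*(-6.7) - 12.5*4.9 = -147.68
Denominator = 68.9
Re(z) = -20.54/68.9 = -0.2981
Im(z) = -147.68/68.9 = -2.1434

Re(z) = -0.2981, Im(z) = -2.1434


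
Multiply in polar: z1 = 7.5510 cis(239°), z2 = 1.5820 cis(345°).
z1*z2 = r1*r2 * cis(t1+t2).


r = 7.5510 * 1.5820 = 11.9457
theta = 239° + 345° = 584° = 224° (mod 360)

11.9457 cis(224°)


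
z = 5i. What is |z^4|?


|z| = sqrt(0+25) = sqrt(25) = 5
|z^4| = |z|^4 = 5^4 = 625

|z^4| = 625


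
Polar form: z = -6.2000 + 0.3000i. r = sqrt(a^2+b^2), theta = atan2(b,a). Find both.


r = sqrt(38.44+0.09) = sqrt(38.53) = 6.2073
theta = atan2(0.3, -6.2) = 177.2298 degrees

r = 6.2073, theta = 177.2298 degrees


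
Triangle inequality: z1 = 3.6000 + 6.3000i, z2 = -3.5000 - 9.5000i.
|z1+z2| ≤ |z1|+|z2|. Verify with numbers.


|z1| = sqrt(3.6^2 + 6.3^2) = sqrt(52.65) = 7.2560
|z2| = sqrt((-3.5)^2 + (-9.5)^2) = sqrt(102.5) = 10.1242
z1+z2 = 0.1000 - 3.2000i
|z1+z2| = sqrt(10.25) = 3.2016
|z1|+|z2| = 7.2560 + 10.1242 = 17.3802

|z1+z2| = 3.2016 ≤ |z1|+|z2| = 17.3802 (verified)


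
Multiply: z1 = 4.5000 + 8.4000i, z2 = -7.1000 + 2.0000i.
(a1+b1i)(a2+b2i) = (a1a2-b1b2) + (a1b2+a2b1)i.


Real = 4.5*(-7.1) - 8.4*2 = -31.95 - 16.8 = -48.75
Imag = 4.5*2 - (7.1)*8.4 = 9 - (59.64) = -50.64

-48.7500 - 50.6400i


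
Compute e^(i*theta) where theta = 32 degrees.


cos(32°) = 0.8480
sin(32°) = 0.5299

e^(i*32°) = 0.8480 + 0.5299i


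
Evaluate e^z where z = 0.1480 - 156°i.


e^0.1480 = 1.1595
cos(-156°) = -0.91355
sin(-156°) = -0.4067
Real = 1.1595*(-0.91355) = -1.0593
Imag = 1.1595*(-0.4067) = -0.4716

-1.0593 - 0.4716i


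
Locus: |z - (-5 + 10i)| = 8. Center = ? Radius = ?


|z - z0| = r is a circle with center z0 and radius r.
Center = (-5, 10), radius = 8

Circle with center (-5, 10) and radius 8


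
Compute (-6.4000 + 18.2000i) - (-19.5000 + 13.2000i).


Real: -6.4 + 19.5 = 13.1
Imag: 18.2 - 13.2 = 5

13.1000 + 5.0000i


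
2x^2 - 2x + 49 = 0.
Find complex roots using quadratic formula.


disc = (-2)^2 - 4*2*49 = 4 - 392 = -388
sqrt(|disc|) = sqrt(388) = 19.6977
Real part = 2/(2*2) = 0.5000
Imag part = 19.6977/(2*2) = 4.9244

0.5000 ± 4.9244i


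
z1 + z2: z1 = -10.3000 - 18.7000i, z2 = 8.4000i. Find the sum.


Real: -10.3 + 0 = -10.3
Imag: -18.7 + 8.4 = -10.3

-10.3000 - 10.3000i


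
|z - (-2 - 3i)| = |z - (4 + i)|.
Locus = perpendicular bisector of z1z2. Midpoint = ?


Equal distances means the locus is the perpendicular bisector of z1 and z2.
Midpoint = ((-2+4)/2, (-3+1)/2) = (1.0000, -1.0000)

Perpendicular bisector through (1.0000, -1.0000)


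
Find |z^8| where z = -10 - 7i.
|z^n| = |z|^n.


|z| = sqrt(100+49) = sqrt(149) = 12.2066
|z^8| = |z|^8 = (sqrt(149))^8 = 149^4 = 492884401

|z^8| = 492884401


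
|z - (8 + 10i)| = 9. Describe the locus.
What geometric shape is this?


|z - z0| = r is a circle with center z0 and radius r.
Center = (8, 10), radius = 9

Circle with center (8, 10) and radius 9


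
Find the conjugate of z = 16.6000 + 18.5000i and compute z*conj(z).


z_bar = 16.6000 - 18.5000i
z*z_bar = 16.6^2 + 18.5^2 = 275.56 + 342.25 = 617.81

z_bar = 16.6000 - 18.5000i, z*z_bar = 617.81


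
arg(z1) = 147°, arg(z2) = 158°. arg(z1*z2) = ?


arg(z1*z2) = 147° + 158° = 305°
Normalized to (-180°, 180°]: -55°

-55°


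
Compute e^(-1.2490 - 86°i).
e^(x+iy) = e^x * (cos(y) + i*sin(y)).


e^-1.2490 = 0.2868
cos(-86°) = 0.0698
sin(-86°) = -0.9976
Real = 0.2868*0.0698 = 0.0200
Imag = 0.2868*(-0.9976) = -0.2861

0.0200 - 0.2861i


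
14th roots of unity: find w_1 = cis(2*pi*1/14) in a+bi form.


Angle = 360*1/14 = 25.7143°
a = cos(25.7143°) = 0.9010
b = sin(25.7143°) = 0.4339

0.9010 + 0.4339i


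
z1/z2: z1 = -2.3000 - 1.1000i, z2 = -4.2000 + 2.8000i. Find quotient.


Conjugate of z2 = -4.2000 - 2.8000i
Numerator: (-2.3000 - 1.1000i)(-4.2000 - 2.8000i) = 6.5800 + 11.0600i
Denominator: (-4.2)^2 + 2.8^2 = 25.48
Result = (6.5800 + 11.0600i)/25.48

0.2582 + 0.4341i


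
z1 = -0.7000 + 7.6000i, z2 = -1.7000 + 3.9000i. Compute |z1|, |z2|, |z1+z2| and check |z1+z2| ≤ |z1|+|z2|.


|z1| = sqrt((-0.7)^2 + 7.6^2) = sqrt(58.25) = 7.6322
|z2| = sqrt((-1.7)^2 + 3.9^2) = sqrt(18.1) = 4.2544
z1+z2 = -2.4000 + 11.5000i
|z1+z2| = sqrt(138.01) = 11.7478
|z1|+|z2| = 7.6322 + 4.2544 = 11.8866

|z1+z2| = 11.7478 ≤ |z1|+|z2| = 11.8866 (verified)


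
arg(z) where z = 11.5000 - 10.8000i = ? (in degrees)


Re = 11.5, Im = -10.8
arg = atan2(-10.8, 11.5) = -43.2021 degrees

arg(z) = -43.2021 degrees


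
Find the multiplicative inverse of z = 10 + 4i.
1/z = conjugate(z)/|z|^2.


|z|^2 = 100+16 = 116
1/z = (10 - 4i)/116

1/z = 0.0862 - 0.0345i


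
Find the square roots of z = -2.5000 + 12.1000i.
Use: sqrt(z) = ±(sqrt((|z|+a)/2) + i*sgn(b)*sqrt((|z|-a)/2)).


|z| = sqrt(6.25+146.41) = 12.3556
sqrt((|z|+a)/2) = sqrt((12.3556+(-2.5))/2) = sqrt(4.9278) = 2.2199
sqrt((|z|-a)/2) = sqrt((12.3556-(-2.5))/2) = sqrt(7.4278) = 2.7254

±(2.2199 + 2.7254i) i.e. 2.2199 + 2.7254i and -2.2199 - 2.7254i


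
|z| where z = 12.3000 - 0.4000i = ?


|z| = sqrt(12.3^2 + (-0.4)^2) = sqrt(151.29 + 0.16) = sqrt(151.45) = 12.3065

|z| = 12.3065


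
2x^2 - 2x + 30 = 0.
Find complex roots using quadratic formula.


disc = (-2)^2 - 4*2*30 = 4 - 240 = -236
sqrt(|disc|) = sqrt(236) = 15.3623
Real part = 2/(2*2) = 0.5000
Imag part = 15.3623/(2*2) = 3.8406

0.5000 ± 3.8406i


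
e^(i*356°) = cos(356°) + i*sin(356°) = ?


cos(356°) = 0.9976
sin(356°) = -0.0698

e^(i*356°) = 0.9976 - 0.0698i


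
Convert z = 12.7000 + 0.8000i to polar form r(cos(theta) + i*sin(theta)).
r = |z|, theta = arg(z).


r = sqrt(161.29+0.64) = sqrt(161.93) = 12.7252
theta = atan2(0.8, 12.7) = 3.6044 degrees

r = 12.7252, theta = 3.6044 degrees


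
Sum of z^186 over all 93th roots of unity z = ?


The roots are w_k = w^k with w = e^(2*pi*i/93), and (w^k)^186 = (w^186)^k.
So S = 1 + u + u^2 + ... + u^(92) with u = w^186.
186 = 2*93 + 0, so 186 is a multiple of 93 and u = (w^93)^2 = 1.
Every one of the 93 terms equals 1: S = 93

S = 93


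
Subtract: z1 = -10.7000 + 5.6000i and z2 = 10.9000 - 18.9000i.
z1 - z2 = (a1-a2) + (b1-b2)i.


Real: -10.7 - 10.9 = -21.6
Imag: 5.6 + 18.9 = 24.5

-21.6000 + 24.5000i


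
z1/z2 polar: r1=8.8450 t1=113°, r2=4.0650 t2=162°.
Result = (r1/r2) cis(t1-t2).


r = 8.8450 / 4.0650 = 2.1759
theta = 113° - 162° = -49° = 311° (mod 360)

2.1759 cis(311°)


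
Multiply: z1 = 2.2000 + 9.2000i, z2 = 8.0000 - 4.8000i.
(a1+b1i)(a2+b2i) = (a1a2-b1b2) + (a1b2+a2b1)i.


Real = 2.2*8 - 9.2*(-4.8) = 17.6 - (-44.16) = 61.76
Imag = 2.2*(-4.8) + 8*9.2 = -10.56 + 73.6 = 63.04

61.7600 + 63.0400i


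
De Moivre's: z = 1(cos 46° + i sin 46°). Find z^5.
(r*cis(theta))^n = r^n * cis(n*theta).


r^5 = 1^5 = 1
n*theta = 5*46° = 230° = 230° (mod 360)
a = 1*cos(230°) = -0.6428
b = 1*sin(230°) = -0.7660

1 cis(230°) = -0.6428 - 0.7660i


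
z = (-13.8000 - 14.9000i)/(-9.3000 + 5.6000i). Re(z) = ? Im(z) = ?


Multiply by conjugate: (-13.8000 - 14.9000i)(-9.3000 - 5.6000i) / ((-9.3)^2 + 5.6^2)
Numerator real = -13.8*(-9.3) - (14.9)*5.6 = 44.9
Numerator imag = -14.9*(-9.3) - (-13.8)*5.6 = 215.85
Denominator = 117.85
Re(z) = 44.9/117.85 = 0.3810
Im(z) = 215.85/117.85 = 1.8316

Re(z) = 0.3810, Im(z) = 1.8316


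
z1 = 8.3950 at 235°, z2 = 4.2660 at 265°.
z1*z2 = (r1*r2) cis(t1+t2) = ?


r = 8.3950 * 4.2660 = 35.8131
theta = 235° + 265° = 500° = 140° (mod 360)

35.8131 cis(140°)


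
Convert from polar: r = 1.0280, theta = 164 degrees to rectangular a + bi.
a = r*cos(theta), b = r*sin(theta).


a = 1.0280*cos(164°) = 1.0280*(-0.9613) = -0.9882
b = 1.0280*sin(164°) = 1.0280*0.27564 = 0.2834

-0.9882 + 0.2834i


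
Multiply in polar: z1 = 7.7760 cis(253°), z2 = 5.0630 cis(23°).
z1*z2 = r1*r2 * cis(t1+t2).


r = 7.7760 * 5.0630 = 39.3699
theta = 253° + 23° = 276° = 276° (mod 360)

39.3699 cis(276°)


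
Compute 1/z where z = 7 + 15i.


|z|^2 = 49+225 = 274
1/z = (7 - 15i)/274

1/z = 0.0255 - 0.0547i


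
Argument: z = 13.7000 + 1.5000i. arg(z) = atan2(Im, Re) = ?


Re = 13.7, Im = 1.5
arg = atan2(1.5, 13.7) = 6.2484 degrees

arg(z) = 6.2484 degrees


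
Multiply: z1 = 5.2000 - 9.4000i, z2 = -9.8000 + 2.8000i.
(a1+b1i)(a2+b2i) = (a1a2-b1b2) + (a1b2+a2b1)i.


Real = 5.2*(-9.8) - (-9.4)*2.8 = -50.96 - (-26.32) = -24.64
Imag = 5.2*2.8 - (9.8)*(-9.4) = 14.56 + 92.12 = 106.68

-24.6400 + 106.6800i


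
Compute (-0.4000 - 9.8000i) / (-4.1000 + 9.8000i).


Conjugate of z2 = -4.1000 - 9.8000i
Numerator: (-0.4000 - 9.8000i)(-4.1000 - 9.8000i) = -94.4000 + 44.1000i
Denominator: (-4.1)^2 + 9.8^2 = 112.85
Result = (-94.4000 + 44.1000i)/112.85

-0.8365 + 0.3908i


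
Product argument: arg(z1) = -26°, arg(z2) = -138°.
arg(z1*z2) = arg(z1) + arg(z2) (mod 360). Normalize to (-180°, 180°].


arg(z1*z2) = -26° - 138° = -164°
Normalized to (-180°, 180°]: -164°

-164°


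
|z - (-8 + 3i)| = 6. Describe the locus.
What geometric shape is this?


|z - z0| = r is a circle with center z0 and radius r.
Center = (-8, 3), radius = 6

Circle with center (-8, 3) and radius 6


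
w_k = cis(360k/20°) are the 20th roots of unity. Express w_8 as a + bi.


Angle = 360*8/20 = 144°
a = cos(144°) = -0.8090
b = sin(144°) = 0.5878

-0.8090 + 0.5878i


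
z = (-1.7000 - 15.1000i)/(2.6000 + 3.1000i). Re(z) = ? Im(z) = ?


Multiply by conjugate: (-1.7000 - 15.1000i)(2.6000 - 3.1000i) / (2.6^2 + 3.1^2)
Numerator real = -1.7*2.6 - (15.1)*3.1 = -51.23
Numerator imag = -15.1*2.6 - (-1.7)*3.1 = -33.99
Denominator = 16.37
Re(z) = -51.23/16.37 = -3.1295
Im(z) = -33.99/16.37 = -2.0764

Re(z) = -3.1295, Im(z) = -2.0764


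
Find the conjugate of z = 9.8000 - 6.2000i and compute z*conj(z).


z_bar = 9.8000 + 6.2000i
z*z_bar = 9.8^2 + (-6.2)^2 = 96.04 + 38.44 = 134.48

z_bar = 9.8000 + 6.2000i, z*z_bar = 134.48


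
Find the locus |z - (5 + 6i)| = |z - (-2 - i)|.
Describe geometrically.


Equal distances means the locus is the perpendicular bisector of z1 and z2.
Midpoint = ((5+(-2))/2, (6+(-1))/2) = (1.5000, 2.5000)

Perpendicular bisector through (1.5000, 2.5000)


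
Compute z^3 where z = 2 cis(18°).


r^3 = 2^3 = 8
n*theta = 3*18° = 54° = 54° (mod 360)
a = 8*cos(54°) = 4.7023
b = 8*sin(54°) = 6.4721

8 cis(54°) = 4.7023 + 6.4721i


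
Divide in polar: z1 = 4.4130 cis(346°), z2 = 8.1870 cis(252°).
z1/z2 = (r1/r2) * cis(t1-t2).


r = 4.4130 / 8.1870 = 0.5390
theta = 346° - 252° = 94° = 94° (mod 360)

0.5390 cis(94°)


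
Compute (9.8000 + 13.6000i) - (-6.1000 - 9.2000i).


Real: 9.8 + 6.1 = 15.9
Imag: 13.6 + 9.2 = 22.8

15.9000 + 22.8000i


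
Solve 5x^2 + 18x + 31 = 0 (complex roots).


disc = 18^2 - 4*5*31 = 324 - 620 = -296
sqrt(|disc|) = sqrt(296) = 17.2047
Real part = -18/(2*5) = -1.8000
Imag part = 17.2047/(2*5) = 1.7205

-1.8000 ± 1.7205i


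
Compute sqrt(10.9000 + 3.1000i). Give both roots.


|z| = sqrt(118.81+9.61) = 11.3323
sqrt((|z|+a)/2) = sqrt((11.3323+10.9)/2) = sqrt(11.1161) = 3.3341
sqrt((|z|-a)/2) = sqrt((11.3323-10.9)/2) = sqrt(0.2161) = 0.4649

±(3.3341 + 0.4649i) i.e. 3.3341 + 0.4649i and -3.3341 - 0.4649i


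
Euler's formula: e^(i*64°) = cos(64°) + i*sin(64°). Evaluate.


cos(64°) = 0.4384
sin(64°) = 0.8988

e^(i*64°) = 0.4384 + 0.8988i


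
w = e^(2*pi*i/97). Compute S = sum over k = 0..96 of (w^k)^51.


The roots are w_k = w^k with w = e^(2*pi*i/97), and (w^k)^51 = (w^51)^k.
So S = 1 + u + u^2 + ... + u^(96) with u = w^51.
51 = 0*97 + 51, so 51 is not a multiple of 97: u = w^51 ≠ 1 (w is a primitive 97th root), while u^97 = (w^97)^51 = 1.
Geometric series: S = (1 - u^97)/(1 - u) = (1 - 1)/(1 - u) = 0

S = 0


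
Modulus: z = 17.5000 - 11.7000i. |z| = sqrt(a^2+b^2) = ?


|z| = sqrt(17.5^2 + (-11.7)^2) = sqrt(306.25 + 136.89) = sqrt(443.14) = 21.0509

|z| = 21.0509


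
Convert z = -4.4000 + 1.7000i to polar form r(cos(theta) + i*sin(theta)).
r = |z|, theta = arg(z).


r = sqrt(19.36+2.89) = sqrt(22.25) = 4.7170
theta = atan2(1.7, -4.4) = 158.8753 degrees

r = 4.7170, theta = 158.8753 degrees


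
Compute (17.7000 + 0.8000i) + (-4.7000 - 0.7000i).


Real: 17.7 - 4.7 = 13
Imag: 0.8 - 0.7 = 0.1

13.0000 + 0.1000i


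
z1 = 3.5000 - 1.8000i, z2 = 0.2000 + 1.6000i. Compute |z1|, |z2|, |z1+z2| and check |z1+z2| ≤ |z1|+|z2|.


|z1| = sqrt(3.5^2 + (-1.8)^2) = sqrt(15.49) = 3.9357
|z2| = sqrt(0.2^2 + 1.6^2) = sqrt(2.6) = 1.6125
z1+z2 = 3.7000 - 0.2000i
|z1+z2| = sqrt(13.73) = 3.7054
|z1|+|z2| = 3.9357 + 1.6125 = 5.5482

|z1+z2| = 3.7054 ≤ |z1|+|z2| = 5.5482 (verified)


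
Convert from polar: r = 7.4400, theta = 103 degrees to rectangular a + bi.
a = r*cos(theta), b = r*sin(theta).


a = 7.4400*cos(103°) = 7.4400*(-0.22495) = -1.6736
b = 7.4400*sin(103°) = 7.4400*0.97437 = 7.2493

-1.6736 + 7.2493i


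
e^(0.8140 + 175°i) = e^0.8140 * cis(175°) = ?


e^0.8140 = 2.2569
cos(175°) = -0.9962
sin(175°) = 0.08716
Real = 2.2569*(-0.9962) = -2.2483
Imag = 2.2569*0.08716 = 0.1967

-2.2483 + 0.1967i


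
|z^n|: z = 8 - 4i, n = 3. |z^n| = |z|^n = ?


|z| = sqrt(64+16) = sqrt(80) = 8.9443
|z^3| = |z|^3 = (sqrt(80))^3 = 80*sqrt(80)

|z^3| = 80*sqrt(80) ≈ 715.5418


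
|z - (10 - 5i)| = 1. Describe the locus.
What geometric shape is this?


|z - z0| = r is a circle with center z0 and radius r.
Center = (10, -5), radius = 1

Circle with center (10, -5) and radius 1


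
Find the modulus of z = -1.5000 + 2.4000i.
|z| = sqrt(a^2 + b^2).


|z| = sqrt((-1.5)^2 + 2.4^2) = sqrt(2.25 + 5.76) = sqrt(8.01) = 2.8302

|z| = 2.8302


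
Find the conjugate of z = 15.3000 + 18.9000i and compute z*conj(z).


z_bar = 15.3000 - 18.9000i
z*z_bar = 15.3^2 + 18.9^2 = 234.09 + 357.21 = 591.3

z_bar = 15.3000 - 18.9000i, z*z_bar = 591.3


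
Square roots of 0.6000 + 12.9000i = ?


|z| = sqrt(0.36+166.41) = 12.9139
sqrt((|z|+a)/2) = sqrt((12.9139+0.6)/2) = sqrt(6.7570) = 2.5994
sqrt((|z|-a)/2) = sqrt((12.9139-0.6)/2) = sqrt(6.1570) = 2.4813

±(2.5994 + 2.4813i) i.e. 2.5994 + 2.4813i and -2.5994 - 2.4813i


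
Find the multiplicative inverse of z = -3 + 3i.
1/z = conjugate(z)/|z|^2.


|z|^2 = 9+9 = 18
1/z = (-3 - 3i)/18

1/z = -0.1667 - 0.1667i


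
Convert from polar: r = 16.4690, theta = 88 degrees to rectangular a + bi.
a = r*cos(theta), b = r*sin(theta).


a = 16.4690*cos(88°) = 16.4690*0.0349 = 0.5748
b = 16.4690*sin(88°) = 16.4690*0.99939 = 16.4590

0.5748 + 16.4590i


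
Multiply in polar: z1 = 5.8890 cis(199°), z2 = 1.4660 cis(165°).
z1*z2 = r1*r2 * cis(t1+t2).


r = 5.8890 * 1.4660 = 8.6333
theta = 199° + 165° = 364° = 4° (mod 360)

8.6333 cis(4°)


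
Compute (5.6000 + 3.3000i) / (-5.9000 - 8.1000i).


Conjugate of z2 = -5.9000 + 8.1000i
Numerator: (5.6000 + 3.3000i)(-5.9000 + 8.1000i) = -59.7700 + 25.8900i
Denominator: (-5.9)^2 + (-8.1)^2 = 100.42
Result = (-59.7700 + 25.8900i)/100.42

-0.5952 + 0.2578i


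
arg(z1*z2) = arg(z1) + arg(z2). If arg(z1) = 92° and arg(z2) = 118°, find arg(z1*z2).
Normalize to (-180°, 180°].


arg(z1*z2) = 92° + 118° = 210°
Normalized to (-180°, 180°]: -150°

-150°


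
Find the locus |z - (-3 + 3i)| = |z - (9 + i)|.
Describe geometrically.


Equal distances means the locus is the perpendicular bisector of z1 and z2.
Midpoint = ((-3+9)/2, (3+1)/2) = (3.0000, 2.0000)

Perpendicular bisector through (3.0000, 2.0000)


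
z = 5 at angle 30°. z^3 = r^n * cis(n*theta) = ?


r^3 = 5^3 = 125
n*theta = 3*30° = 90° = 90° (mod 360)
a = 125*cos(90°) = 0
b = 125*sin(90°) = 125.0000

125 cis(90°) = 0 + 125.0000i


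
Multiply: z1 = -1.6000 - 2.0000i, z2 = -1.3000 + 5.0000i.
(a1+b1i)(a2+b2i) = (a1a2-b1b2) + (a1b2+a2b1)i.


Real = -1.6*(-1.3) - (-2)*5 = 2.08 - (-10) = 12.08
Imag = -1.6*5 - (1.3)*(-2) = -8 + 2.6 = -5.4

12.0800 - 5.4000i


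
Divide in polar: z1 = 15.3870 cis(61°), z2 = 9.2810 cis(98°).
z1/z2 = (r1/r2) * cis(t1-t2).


r = 15.3870 / 9.2810 = 1.6579
theta = 61° - 98° = -37° = 323° (mod 360)

1.6579 cis(323°)


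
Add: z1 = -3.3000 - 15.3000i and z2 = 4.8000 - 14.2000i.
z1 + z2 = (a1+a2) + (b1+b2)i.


Real: -3.3 + 4.8 = 1.5
Imag: -15.3 - 14.2 = -29.5

1.5000 - 29.5000i


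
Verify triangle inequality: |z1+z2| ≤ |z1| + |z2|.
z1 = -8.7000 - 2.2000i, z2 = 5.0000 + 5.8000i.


|z1| = sqrt((-8.7)^2 + (-2.2)^2) = sqrt(80.53) = 8.9739
|z2| = sqrt(5^2 + 5.8^2) = sqrt(58.64) = 7.6577
z1+z2 = -3.7000 + 3.6000i
|z1+z2| = sqrt(26.65) = 5.1624
|z1|+|z2| = 8.9739 + 7.6577 = 16.6316

|z1+z2| = 5.1624 ≤ |z1|+|z2| = 16.6316 (verified)


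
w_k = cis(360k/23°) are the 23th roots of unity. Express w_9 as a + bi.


Angle = 360*9/23 = 140.8696°
a = cos(140.8696°) = -0.7757
b = sin(140.8696°) = 0.6311

-0.7757 + 0.6311i


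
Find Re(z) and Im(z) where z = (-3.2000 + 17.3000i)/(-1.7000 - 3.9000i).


Multiply by conjugate: (-3.2000 + 17.3000i)(-1.7000 + 3.9000i) / ((-1.7)^2 + (-3.9)^2)
Numerator real = -3.2*(-1.7) + 17.3*(-3.9) = -62.03
Numerator imag = 17.3*(-1.7) - (-3.2)*(-3.9) = -41.89
Denominator = 18.1
Re(z) = -62.03/18.1 = -3.4271
Im(z) = -41.89/18.1 = -2.3144

Re(z) = -3.4271, Im(z) = -2.3144


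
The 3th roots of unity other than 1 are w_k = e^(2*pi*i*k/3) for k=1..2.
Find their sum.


With w = e^(2*pi*i/3), all 3 of the 3th roots of unity w^0 = 1, w, ..., w^(2) sum to 0: 1 + w + ... + w^(2) = (1 - w^3)/(1 - w) = 0 since w^3 = 1, w ≠ 1.
Removing the root 1: w + w^2 + ... + w^(2) = 0 - 1 = -1

Sum = -1


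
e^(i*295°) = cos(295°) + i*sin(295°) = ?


cos(295°) = 0.4226
sin(295°) = -0.9063

e^(i*295°) = 0.4226 - 0.9063i


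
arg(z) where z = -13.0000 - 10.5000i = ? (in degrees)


Re = -13, Im = -10.5
arg = atan2(-10.5, -13) = -141.0725 degrees

arg(z) = -141.0725 degrees


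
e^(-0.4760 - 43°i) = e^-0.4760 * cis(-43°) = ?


e^-0.4760 = 0.6213
cos(-43°) = 0.7314
sin(-43°) = -0.682
Real = 0.6213*0.7314 = 0.4544
Imag = 0.6213*(-0.682) = -0.4237

0.4544 - 0.4237i


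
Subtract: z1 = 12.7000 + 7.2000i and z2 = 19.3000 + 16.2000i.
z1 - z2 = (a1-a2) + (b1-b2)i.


Real: 12.7 - 19.3 = -6.6
Imag: 7.2 - 16.2 = -9

-6.6000 - 9.0000i


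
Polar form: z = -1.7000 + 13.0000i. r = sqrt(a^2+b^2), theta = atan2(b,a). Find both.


r = sqrt(2.89+169) = sqrt(171.89) = 13.1107
theta = atan2(13, -1.7) = 97.4502 degrees

r = 13.1107, theta = 97.4502 degrees


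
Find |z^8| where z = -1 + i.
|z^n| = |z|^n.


|z| = sqrt(1+1) = sqrt(2) = 1.4142
|z^8| = |z|^8 = (sqrt(2))^8 = 2^4 = 16

|z^8| = 16


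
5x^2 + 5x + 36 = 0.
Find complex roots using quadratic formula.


disc = 5^2 - 4*5*36 = 25 - 720 = -695
sqrt(|disc|) = sqrt(695) = 26.3629
Real part = -5/(2*5) = -0.5000
Imag part = 26.3629/(2*5) = 2.6363

-0.5000 ± 2.6363i


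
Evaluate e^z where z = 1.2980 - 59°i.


e^1.2980 = 3.6620
cos(-59°) = 0.51504
sin(-59°) = -0.857167
Real = 3.6620*0.51504 = 1.8861
Imag = 3.6620*(-0.857167) = -3.1389

1.8861 - 3.1389i


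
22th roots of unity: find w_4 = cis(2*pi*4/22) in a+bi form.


Angle = 360*4/22 = 65.4545°
a = cos(65.4545°) = 0.4154
b = sin(65.4545°) = 0.9096

0.4154 + 0.9096i


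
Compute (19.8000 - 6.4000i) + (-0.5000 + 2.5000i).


Real: 19.8 - 0.5 = 19.3
Imag: -6.4 + 2.5 = -3.9

19.3000 - 3.9000i


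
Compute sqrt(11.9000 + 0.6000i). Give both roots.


|z| = sqrt(141.61+0.36) = 11.9151
sqrt((|z|+a)/2) = sqrt((11.9151+11.9)/2) = sqrt(11.9076) = 3.4507
sqrt((|z|-a)/2) = sqrt((11.9151-11.9)/2) = sqrt(0.0076) = 0.0869

±(3.4507 + 0.0869i) i.e. 3.4507 + 0.0869i and -3.4507 - 0.0869i


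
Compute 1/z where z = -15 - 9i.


|z|^2 = 225+81 = 306
1/z = (-15 + 9i)/306

1/z = -0.0490 + 0.0294i


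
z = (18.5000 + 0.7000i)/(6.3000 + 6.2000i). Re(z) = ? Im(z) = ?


Multiply by conjugate: (18.5000 + 0.7000i)(6.3000 - 6.2000i) / (6.3^2 + 6.2^2)
Numerator real = 18.5*6.3 + 0.7*6.2 = 120.89
Numerator imag = 0.7*6.3 - 18.5*6.2 = -110.29
Denominator = 78.13
Re(z) = 120.89/78.13 = 1.5473
Im(z) = -110.29/78.13 = -1.4116

Re(z) = 1.5473, Im(z) = -1.4116


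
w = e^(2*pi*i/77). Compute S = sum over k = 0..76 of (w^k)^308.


The roots are w_k = w^k with w = e^(2*pi*i/77), and (w^k)^308 = (w^308)^k.
So S = 1 + u + u^2 + ... + u^(76) with u = w^308.
308 = 4*77 + 0, so 308 is a multiple of 77 and u = (w^77)^4 = 1.
Every one of the 77 terms equals 1: S = 77

S = 77


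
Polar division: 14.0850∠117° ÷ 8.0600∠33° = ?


r = 14.0850 / 8.0600 = 1.7475
theta = 117° - 33° = 84° = 84° (mod 360)

1.7475 cis(84°)
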